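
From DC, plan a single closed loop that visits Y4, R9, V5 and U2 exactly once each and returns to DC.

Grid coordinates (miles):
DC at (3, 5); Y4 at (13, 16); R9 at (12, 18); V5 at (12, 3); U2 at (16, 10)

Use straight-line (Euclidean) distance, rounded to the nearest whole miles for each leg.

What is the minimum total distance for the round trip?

With 4 stops there are 4!/2 = 12 distinct round trips (a route and its reverse cost the same).
DC→Y4→R9→V5→U2→DC: 15+2+15+8+14 = 54
DC→Y4→R9→U2→V5→DC: 15+2+9+8+9 = 43
DC→Y4→V5→R9→U2→DC: 15+13+15+9+14 = 66
DC→Y4→V5→U2→R9→DC: 15+13+8+9+16 = 61
DC→Y4→U2→R9→V5→DC: 15+7+9+15+9 = 55
DC→Y4→U2→V5→R9→DC: 15+7+8+15+16 = 61
DC→R9→Y4→V5→U2→DC: 16+2+13+8+14 = 53
DC→R9→Y4→U2→V5→DC: 16+2+7+8+9 = 42
DC→R9→V5→Y4→U2→DC: 16+15+13+7+14 = 65
DC→R9→U2→Y4→V5→DC: 16+9+7+13+9 = 54
DC→V5→Y4→R9→U2→DC: 9+13+2+9+14 = 47
DC→V5→R9→Y4→U2→DC: 9+15+2+7+14 = 47
The minimum is 42.
One optimal route: DC → R9 → Y4 → U2 → V5 → DC (or its reverse).

Shortest round trip = 42 miles.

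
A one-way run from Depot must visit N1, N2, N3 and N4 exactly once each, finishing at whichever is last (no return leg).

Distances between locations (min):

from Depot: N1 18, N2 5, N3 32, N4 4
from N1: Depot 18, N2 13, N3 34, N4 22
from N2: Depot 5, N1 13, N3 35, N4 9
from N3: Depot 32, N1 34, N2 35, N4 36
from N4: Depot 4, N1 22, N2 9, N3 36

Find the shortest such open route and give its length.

There are 4! = 24 possible orderings.
Depot → N1 → N2 → N3 → N4: 18+13+35+36 = 102
Depot → N1 → N2 → N4 → N3: 18+13+9+36 = 76
Depot → N1 → N3 → N2 → N4: 18+34+35+9 = 96
Depot → N1 → N3 → N4 → N2: 18+34+36+9 = 97
Depot → N1 → N4 → N2 → N3: 18+22+9+35 = 84
Depot → N1 → N4 → N3 → N2: 18+22+36+35 = 111
Depot → N2 → N1 → N3 → N4: 5+13+34+36 = 88
Depot → N2 → N1 → N4 → N3: 5+13+22+36 = 76
Depot → N2 → N3 → N1 → N4: 5+35+34+22 = 96
Depot → N2 → N3 → N4 → N1: 5+35+36+22 = 98
Depot → N2 → N4 → N1 → N3: 5+9+22+34 = 70
Depot → N2 → N4 → N3 → N1: 5+9+36+34 = 84
Depot → N3 → N1 → N2 → N4: 32+34+13+9 = 88
Depot → N3 → N1 → N4 → N2: 32+34+22+9 = 97
… (10 more)
Depot → N4 → N2 → N1 → N3: 4+9+13+34 = 60  ← best
The minimum is 60.
One shortest path: Depot → N4 → N2 → N1 → N3.

60 min — the minimum one-way total.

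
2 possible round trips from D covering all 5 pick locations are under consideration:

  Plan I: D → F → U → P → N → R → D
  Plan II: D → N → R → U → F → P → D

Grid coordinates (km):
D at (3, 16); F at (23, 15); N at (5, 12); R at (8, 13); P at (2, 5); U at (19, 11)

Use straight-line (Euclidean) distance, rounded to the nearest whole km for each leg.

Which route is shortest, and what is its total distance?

58 km — Plan II is the shortest.

Plan I: 20 + 6 + 18 + 8 + 3 + 6 = 61
Plan II: 4 + 3 + 11 + 6 + 23 + 11 = 58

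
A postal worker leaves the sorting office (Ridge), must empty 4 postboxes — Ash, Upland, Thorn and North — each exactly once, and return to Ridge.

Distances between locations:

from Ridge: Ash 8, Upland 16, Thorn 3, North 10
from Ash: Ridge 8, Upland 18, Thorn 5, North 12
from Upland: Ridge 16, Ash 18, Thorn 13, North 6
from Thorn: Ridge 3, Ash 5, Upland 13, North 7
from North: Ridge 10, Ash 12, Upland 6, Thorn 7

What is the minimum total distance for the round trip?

Shortest round trip = 42.

There are 12 distinct closed tours to check (reversals are equivalent).
Ridge - Ash - Upland - Thorn - North - Ridge: 8+18+13+7+10 = 56
Ridge - Ash - Upland - North - Thorn - Ridge: 8+18+6+7+3 = 42
Ridge - Ash - Thorn - Upland - North - Ridge: 8+5+13+6+10 = 42
Ridge - Ash - Thorn - North - Upland - Ridge: 8+5+7+6+16 = 42
Ridge - Ash - North - Upland - Thorn - Ridge: 8+12+6+13+3 = 42
Ridge - Ash - North - Thorn - Upland - Ridge: 8+12+7+13+16 = 56
Ridge - Upland - Ash - Thorn - North - Ridge: 16+18+5+7+10 = 56
Ridge - Upland - Ash - North - Thorn - Ridge: 16+18+12+7+3 = 56
Ridge - Upland - Thorn - Ash - North - Ridge: 16+13+5+12+10 = 56
Ridge - Upland - North - Ash - Thorn - Ridge: 16+6+12+5+3 = 42
Ridge - Thorn - Ash - Upland - North - Ridge: 3+5+18+6+10 = 42
Ridge - Thorn - Upland - Ash - North - Ridge: 3+13+18+12+10 = 56
The minimum is 42.
One optimal route: Ridge → Ash → Upland → North → Thorn → Ridge (or its reverse).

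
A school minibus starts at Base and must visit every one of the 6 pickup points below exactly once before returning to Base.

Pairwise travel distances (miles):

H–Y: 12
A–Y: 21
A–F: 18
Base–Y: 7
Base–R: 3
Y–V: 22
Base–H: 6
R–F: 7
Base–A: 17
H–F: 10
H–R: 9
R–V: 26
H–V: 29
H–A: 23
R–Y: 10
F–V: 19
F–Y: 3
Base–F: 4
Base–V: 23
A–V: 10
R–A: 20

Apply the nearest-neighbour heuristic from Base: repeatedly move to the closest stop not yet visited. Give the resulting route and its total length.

At Base the remaining stops are R 3, F 4, H 6, Y 7, A 17, V 23; go to R.
At R the remaining stops are F 7, H 9, Y 10, A 20, V 26; go to F.
At F the remaining stops are Y 3, H 10, A 18, V 19; go to Y.
At Y the remaining stops are H 12, A 21, V 22; go to H.
At H the remaining stops are A 23, V 29; go to A.
At A the remaining stops are V 10; go to V.
Return V→Base: 23.
Total = 3 + 7 + 3 + 12 + 23 + 10 + 23 = 81.

Nearest-neighbour total = 81 miles; route Base → R → F → Y → H → A → V → Base.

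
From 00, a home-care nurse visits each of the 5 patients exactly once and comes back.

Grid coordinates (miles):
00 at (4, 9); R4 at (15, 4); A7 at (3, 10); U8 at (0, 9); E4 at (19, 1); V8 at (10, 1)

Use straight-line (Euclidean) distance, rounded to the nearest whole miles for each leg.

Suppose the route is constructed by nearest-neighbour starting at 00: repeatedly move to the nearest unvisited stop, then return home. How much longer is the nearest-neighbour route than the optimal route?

2 miles longer than the optimal tour.

From 00: A7=1, U8=4, V8=10, R4=12, E4=17 → choose A7 (1).
From A7: U8=3, V8=11, R4=13, E4=18 → choose U8 (3).
From U8: V8=13, R4=16, E4=21 → choose V8 (13).
From V8: R4=6, E4=9 → choose R4 (6).
From R4: E4=5 → choose E4 (5).
NN route 00 → A7 → U8 → V8 → R4 → E4 → 00 costs 45.
Optimal: 00 → R4 → E4 → V8 → U8 → A7 → 00 costs 43 (by enumerating all 60 distinct tours).
Excess = 45 − 43 = 2.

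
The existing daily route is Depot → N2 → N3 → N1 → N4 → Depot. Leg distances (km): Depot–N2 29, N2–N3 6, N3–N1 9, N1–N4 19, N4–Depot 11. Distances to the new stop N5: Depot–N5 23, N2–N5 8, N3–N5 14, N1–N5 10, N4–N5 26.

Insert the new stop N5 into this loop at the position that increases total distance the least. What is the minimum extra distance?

Insertion cost between consecutive stops i–j is d(i,N5) + d(N5,j) − d(i,j):
  between Depot and N2: 23 + 8 − 29 = 2
  between N2 and N3: 8 + 14 − 6 = 16
  between N3 and N1: 14 + 10 − 9 = 15
  between N1 and N4: 10 + 26 − 19 = 17
  between N4 and Depot: 26 + 23 − 11 = 38
Cheapest insertion is between Depot and N2, adding 2.
New total = 74 + 2 = 76.

Adding 2 km by placing N5 on the Depot–N2 leg.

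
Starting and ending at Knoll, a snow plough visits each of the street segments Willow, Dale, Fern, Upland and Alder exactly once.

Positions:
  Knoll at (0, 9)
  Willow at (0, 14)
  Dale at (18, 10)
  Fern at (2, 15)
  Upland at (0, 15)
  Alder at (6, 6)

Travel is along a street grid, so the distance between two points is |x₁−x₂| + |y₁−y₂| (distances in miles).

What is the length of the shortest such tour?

Minimum total distance: 54 miles.

There are 60 distinct closed tours to check (reversals are equivalent).
Knoll-Willow-Dale-Fern-Upland-Alder-Knoll: 5+22+21+2+15+9 = 74
Knoll-Willow-Dale-Fern-Alder-Upland-Knoll: 5+22+21+13+15+6 = 82
Knoll-Willow-Dale-Upland-Fern-Alder-Knoll: 5+22+23+2+13+9 = 74
Knoll-Willow-Dale-Upland-Alder-Fern-Knoll: 5+22+23+15+13+8 = 86
Knoll-Willow-Dale-Alder-Fern-Upland-Knoll: 5+22+16+13+2+6 = 64
Knoll-Willow-Dale-Alder-Upland-Fern-Knoll: 5+22+16+15+2+8 = 68
Knoll-Willow-Fern-Dale-Upland-Alder-Knoll: 5+3+21+23+15+9 = 76
Knoll-Willow-Fern-Dale-Alder-Upland-Knoll: 5+3+21+16+15+6 = 66
Knoll-Willow-Fern-Upland-Dale-Alder-Knoll: 5+3+2+23+16+9 = 58
Knoll-Willow-Fern-Upland-Alder-Dale-Knoll: 5+3+2+15+16+19 = 60
Knoll-Willow-Fern-Alder-Dale-Upland-Knoll: 5+3+13+16+23+6 = 66
Knoll-Willow-Fern-Alder-Upland-Dale-Knoll: 5+3+13+15+23+19 = 78
Knoll-Willow-Upland-Dale-Fern-Alder-Knoll: 5+1+23+21+13+9 = 72
Knoll-Willow-Upland-Dale-Alder-Fern-Knoll: 5+1+23+16+13+8 = 66
… (46 more)
Knoll-Willow-Upland-Fern-Dale-Alder-Knoll: 5+1+2+21+16+9 = 54  ← best
The minimum is 54.
One optimal route: Knoll → Willow → Upland → Fern → Dale → Alder → Knoll (or its reverse).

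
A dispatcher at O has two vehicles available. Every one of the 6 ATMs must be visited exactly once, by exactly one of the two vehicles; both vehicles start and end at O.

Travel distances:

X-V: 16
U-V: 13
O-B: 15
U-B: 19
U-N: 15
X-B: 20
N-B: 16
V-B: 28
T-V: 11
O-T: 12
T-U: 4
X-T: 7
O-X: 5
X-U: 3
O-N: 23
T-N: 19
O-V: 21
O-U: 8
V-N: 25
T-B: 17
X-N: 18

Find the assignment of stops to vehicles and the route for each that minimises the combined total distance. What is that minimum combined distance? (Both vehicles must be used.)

There are 2^5 − 1 = 31 ways to divide the 6 stops into two non-empty groups. For each, the best each vehicle can do is its own shortest tour through its group:
  {X} + {T, U, V, N, B}: 10 + 79 = 89
  {T} + {X, U, V, N, B}: 24 + 77 = 101
  {X, T} + {U, V, N, B}: 24 + 77 = 101
  {U} + {X, T, V, N, B}: 16 + 79 = 95
  {X, U} + {T, V, N, B}: 16 + 79 = 95
  {T, U} + {X, V, N, B}: 24 + 77 = 101
  … (31 splits in total)
Best: vehicle 1 O → X → O = 10; vehicle 2 O → U → T → V → N → B → O = 79; combined 89.

Minimum combined distance: 89.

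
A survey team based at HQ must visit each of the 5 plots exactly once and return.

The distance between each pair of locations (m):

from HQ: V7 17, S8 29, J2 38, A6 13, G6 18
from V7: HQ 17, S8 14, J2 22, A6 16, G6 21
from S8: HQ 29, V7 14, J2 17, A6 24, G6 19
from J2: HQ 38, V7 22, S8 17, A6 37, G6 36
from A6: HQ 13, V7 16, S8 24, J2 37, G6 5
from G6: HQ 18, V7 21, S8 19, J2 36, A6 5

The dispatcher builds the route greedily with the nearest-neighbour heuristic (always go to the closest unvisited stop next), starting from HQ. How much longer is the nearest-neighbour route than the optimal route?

HQ: A6=13, V7=17, G6=18, S8=29, J2=38 ⇒ A6
A6: G6=5, V7=16, S8=24, J2=37 ⇒ G6
G6: S8=19, V7=21, J2=36 ⇒ S8
S8: V7=14, J2=17 ⇒ V7
V7: J2=22 ⇒ J2
NN route HQ → A6 → G6 → S8 → V7 → J2 → HQ costs 111.
Optimal: HQ → V7 → J2 → S8 → G6 → A6 → HQ costs 93 (by enumerating all 60 distinct tours).
Excess = 111 − 93 = 18.

Excess over optimum: 18 m.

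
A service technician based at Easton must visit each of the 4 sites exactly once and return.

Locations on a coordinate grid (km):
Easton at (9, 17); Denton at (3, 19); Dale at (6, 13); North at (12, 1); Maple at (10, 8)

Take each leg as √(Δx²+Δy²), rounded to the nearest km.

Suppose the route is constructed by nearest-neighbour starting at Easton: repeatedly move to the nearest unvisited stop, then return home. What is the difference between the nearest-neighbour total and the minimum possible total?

Excess over optimum: 2 km.

Easton: Dale=5, Denton=6, Maple=9, North=16 ⇒ Dale
Dale: Maple=6, Denton=7, North=13 ⇒ Maple
Maple: North=7, Denton=13 ⇒ North
North: Denton=20 ⇒ Denton
NN route Easton → Dale → Maple → North → Denton → Easton costs 44.
Optimal: Easton → Denton → Dale → North → Maple → Easton costs 42 (by enumerating all 12 distinct tours).
Excess = 44 − 42 = 2.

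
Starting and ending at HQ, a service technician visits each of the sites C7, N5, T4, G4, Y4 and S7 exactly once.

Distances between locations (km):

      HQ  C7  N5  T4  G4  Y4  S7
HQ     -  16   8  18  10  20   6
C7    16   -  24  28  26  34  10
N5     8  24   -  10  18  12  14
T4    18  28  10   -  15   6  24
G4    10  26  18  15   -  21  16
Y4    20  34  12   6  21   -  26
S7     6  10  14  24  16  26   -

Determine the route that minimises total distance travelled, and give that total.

There are 360 distinct closed tours to check (reversals are equivalent).
HQ → C7 → N5 → T4 → G4 → Y4 → S7 → HQ: 16+24+10+15+21+26+6 = 118
HQ → C7 → N5 → T4 → G4 → S7 → Y4 → HQ: 16+24+10+15+16+26+20 = 127
HQ → C7 → N5 → T4 → Y4 → G4 → S7 → HQ: 16+24+10+6+21+16+6 = 99
HQ → C7 → N5 → T4 → Y4 → S7 → G4 → HQ: 16+24+10+6+26+16+10 = 108
HQ → C7 → N5 → T4 → S7 → G4 → Y4 → HQ: 16+24+10+24+16+21+20 = 131
HQ → C7 → N5 → T4 → S7 → Y4 → G4 → HQ: 16+24+10+24+26+21+10 = 131
HQ → C7 → N5 → G4 → T4 → Y4 → S7 → HQ: 16+24+18+15+6+26+6 = 111
HQ → C7 → N5 → G4 → T4 → S7 → Y4 → HQ: 16+24+18+15+24+26+20 = 143
… (352 more)
HQ → C7 → S7 → N5 → Y4 → T4 → G4 → HQ: 16+10+14+12+6+15+10 = 83  ← best
The minimum is 83.
One optimal route: HQ → C7 → S7 → N5 → Y4 → T4 → G4 → HQ (or its reverse).

Minimum total distance: 83 km.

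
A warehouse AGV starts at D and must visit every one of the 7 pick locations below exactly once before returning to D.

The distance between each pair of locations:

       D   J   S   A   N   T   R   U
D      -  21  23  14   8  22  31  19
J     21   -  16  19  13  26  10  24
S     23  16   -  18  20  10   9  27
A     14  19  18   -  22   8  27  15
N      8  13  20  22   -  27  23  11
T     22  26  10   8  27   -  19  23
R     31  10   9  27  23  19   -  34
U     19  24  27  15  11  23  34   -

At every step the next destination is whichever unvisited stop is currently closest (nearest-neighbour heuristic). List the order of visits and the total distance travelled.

From D: distances to unvisited — N=8, A=14, U=19, J=21, T=22, S=23, R=31. Nearest is N (8).
From N: distances to unvisited — U=11, J=13, S=20, A=22, R=23, T=27. Nearest is U (11).
From U: distances to unvisited — A=15, T=23, J=24, S=27, R=34. Nearest is A (15).
From A: distances to unvisited — T=8, S=18, J=19, R=27. Nearest is T (8).
From T: distances to unvisited — S=10, R=19, J=26. Nearest is S (10).
From S: distances to unvisited — R=9, J=16. Nearest is R (9).
From R: distances to unvisited — J=10. Nearest is J (10).
Return J→D: 21.
Total = 8 + 11 + 15 + 8 + 10 + 9 + 10 + 21 = 92.

Nearest-neighbour total = 92; route D → N → U → A → T → S → R → J → D.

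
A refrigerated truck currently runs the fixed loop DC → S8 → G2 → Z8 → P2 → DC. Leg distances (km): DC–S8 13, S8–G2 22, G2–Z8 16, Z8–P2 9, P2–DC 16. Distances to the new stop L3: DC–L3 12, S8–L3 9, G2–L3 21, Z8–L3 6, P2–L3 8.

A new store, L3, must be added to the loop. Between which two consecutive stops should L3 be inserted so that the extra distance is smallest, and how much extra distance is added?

Insertion cost between consecutive stops i–j is d(i,L3) + d(L3,j) − d(i,j):
  between DC and S8: 12 + 9 − 13 = 8
  between S8 and G2: 9 + 21 − 22 = 8
  between G2 and Z8: 21 + 6 − 16 = 11
  between Z8 and P2: 6 + 8 − 9 = 5
  between P2 and DC: 8 + 12 − 16 = 4
Cheapest insertion is between P2 and DC, adding 4.
New total = 76 + 4 = 80.

Minimum extra distance: 4 km, inserting L3 between P2 and DC.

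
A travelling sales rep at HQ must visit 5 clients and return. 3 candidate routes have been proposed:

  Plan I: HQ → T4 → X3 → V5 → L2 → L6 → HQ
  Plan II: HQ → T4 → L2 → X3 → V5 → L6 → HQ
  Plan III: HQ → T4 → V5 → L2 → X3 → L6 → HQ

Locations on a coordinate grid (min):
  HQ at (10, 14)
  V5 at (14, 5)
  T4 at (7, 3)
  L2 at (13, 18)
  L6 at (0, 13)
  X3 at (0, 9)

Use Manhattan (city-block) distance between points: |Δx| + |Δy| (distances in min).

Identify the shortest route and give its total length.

Plan I: 14 + 13 + 18 + 14 + 18 + 11 = 88
Plan II: 14 + 21 + 22 + 18 + 22 + 11 = 108
Plan III: 14 + 9 + 14 + 22 + 4 + 11 = 74

Shortest is Plan III, total 74 min.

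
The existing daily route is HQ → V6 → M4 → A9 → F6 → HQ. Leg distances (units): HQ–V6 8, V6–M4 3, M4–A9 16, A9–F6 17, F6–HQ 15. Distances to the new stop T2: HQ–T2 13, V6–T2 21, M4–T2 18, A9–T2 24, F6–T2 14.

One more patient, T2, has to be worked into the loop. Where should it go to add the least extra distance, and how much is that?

Insertion cost between consecutive stops i–j is d(i,T2) + d(T2,j) − d(i,j):
  between HQ and V6: 13 + 21 − 8 = 26
  between V6 and M4: 21 + 18 − 3 = 36
  between M4 and A9: 18 + 24 − 16 = 26
  between A9 and F6: 24 + 14 − 17 = 21
  between F6 and HQ: 14 + 13 − 15 = 12
Cheapest insertion is between F6 and HQ, adding 12.
New total = 59 + 12 = 71.

+12 — insert T2 between F6 and HQ.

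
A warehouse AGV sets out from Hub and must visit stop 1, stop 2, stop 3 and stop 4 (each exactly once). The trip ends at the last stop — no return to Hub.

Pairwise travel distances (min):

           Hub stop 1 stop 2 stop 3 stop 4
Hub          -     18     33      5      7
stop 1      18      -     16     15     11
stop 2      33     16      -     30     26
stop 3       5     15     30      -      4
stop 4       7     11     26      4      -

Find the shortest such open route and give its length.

36 min — the minimum one-way total.

There are 4! = 24 possible orderings.
Hub - stop 1 - stop 2 - stop 3 - stop 4: 18+16+30+4 = 68
Hub - stop 1 - stop 2 - stop 4 - stop 3: 18+16+26+4 = 64
Hub - stop 1 - stop 3 - stop 2 - stop 4: 18+15+30+26 = 89
Hub - stop 1 - stop 3 - stop 4 - stop 2: 18+15+4+26 = 63
Hub - stop 1 - stop 4 - stop 2 - stop 3: 18+11+26+30 = 85
Hub - stop 1 - stop 4 - stop 3 - stop 2: 18+11+4+30 = 63
Hub - stop 2 - stop 1 - stop 3 - stop 4: 33+16+15+4 = 68
Hub - stop 2 - stop 1 - stop 4 - stop 3: 33+16+11+4 = 64
Hub - stop 2 - stop 3 - stop 1 - stop 4: 33+30+15+11 = 89
Hub - stop 2 - stop 3 - stop 4 - stop 1: 33+30+4+11 = 78
Hub - stop 2 - stop 4 - stop 1 - stop 3: 33+26+11+15 = 85
Hub - stop 2 - stop 4 - stop 3 - stop 1: 33+26+4+15 = 78
Hub - stop 3 - stop 1 - stop 2 - stop 4: 5+15+16+26 = 62
Hub - stop 3 - stop 1 - stop 4 - stop 2: 5+15+11+26 = 57
… (10 more)
Hub - stop 3 - stop 4 - stop 1 - stop 2: 5+4+11+16 = 36  ← best
The minimum is 36.
One shortest path: Hub → stop 3 → stop 4 → stop 1 → stop 2.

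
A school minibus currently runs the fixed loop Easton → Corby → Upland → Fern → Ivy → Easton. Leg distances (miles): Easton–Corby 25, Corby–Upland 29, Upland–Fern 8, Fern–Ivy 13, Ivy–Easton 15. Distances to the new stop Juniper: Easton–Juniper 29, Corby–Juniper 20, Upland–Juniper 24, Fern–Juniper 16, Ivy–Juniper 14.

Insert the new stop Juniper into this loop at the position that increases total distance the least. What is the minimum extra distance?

Minimum extra distance: 15 miles, inserting Juniper between Corby and Upland.

Insertion cost between consecutive stops i–j is d(i,Juniper) + d(Juniper,j) − d(i,j):
  between Easton and Corby: 29 + 20 − 25 = 24
  between Corby and Upland: 20 + 24 − 29 = 15
  between Upland and Fern: 24 + 16 − 8 = 32
  between Fern and Ivy: 16 + 14 − 13 = 17
  between Ivy and Easton: 14 + 29 − 15 = 28
Cheapest insertion is between Corby and Upland, adding 15.
New total = 90 + 15 = 105.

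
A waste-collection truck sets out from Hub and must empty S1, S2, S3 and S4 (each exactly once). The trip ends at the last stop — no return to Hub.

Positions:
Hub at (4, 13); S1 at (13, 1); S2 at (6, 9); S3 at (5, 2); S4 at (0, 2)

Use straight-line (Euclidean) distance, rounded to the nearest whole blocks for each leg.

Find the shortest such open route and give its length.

There are 4! = 24 possible orderings.
Hub → S1 → S2 → S3 → S4: 15+11+7+5 = 38
Hub → S1 → S2 → S4 → S3: 15+11+9+5 = 40
Hub → S1 → S3 → S2 → S4: 15+8+7+9 = 39
Hub → S1 → S3 → S4 → S2: 15+8+5+9 = 37
Hub → S1 → S4 → S2 → S3: 15+13+9+7 = 44
Hub → S1 → S4 → S3 → S2: 15+13+5+7 = 40
Hub → S2 → S1 → S3 → S4: 4+11+8+5 = 28
Hub → S2 → S1 → S4 → S3: 4+11+13+5 = 33
Hub → S2 → S3 → S1 → S4: 4+7+8+13 = 32
Hub → S2 → S3 → S4 → S1: 4+7+5+13 = 29
Hub → S2 → S4 → S1 → S3: 4+9+13+8 = 34
Hub → S2 → S4 → S3 → S1: 4+9+5+8 = 26
Hub → S3 → S1 → S2 → S4: 11+8+11+9 = 39
Hub → S3 → S1 → S4 → S2: 11+8+13+9 = 41
… (10 more)
The minimum is 26.
One shortest path: Hub → S2 → S4 → S3 → S1.

26 blocks — the minimum one-way total.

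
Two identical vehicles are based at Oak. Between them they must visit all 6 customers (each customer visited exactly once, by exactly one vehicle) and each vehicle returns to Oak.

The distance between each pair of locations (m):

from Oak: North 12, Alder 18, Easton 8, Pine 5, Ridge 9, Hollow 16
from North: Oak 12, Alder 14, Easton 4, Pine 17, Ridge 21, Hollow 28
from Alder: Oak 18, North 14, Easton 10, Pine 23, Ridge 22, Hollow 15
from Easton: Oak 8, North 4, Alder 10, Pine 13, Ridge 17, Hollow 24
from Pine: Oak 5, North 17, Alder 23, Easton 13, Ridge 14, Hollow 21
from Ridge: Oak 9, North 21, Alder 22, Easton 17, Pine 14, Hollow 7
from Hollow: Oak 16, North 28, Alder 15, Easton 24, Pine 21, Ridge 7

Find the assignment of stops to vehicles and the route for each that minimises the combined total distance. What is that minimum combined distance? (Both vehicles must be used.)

Check every non-empty split of the stops between the two vehicles; for each half take its own optimal tour:
  {North} + {Alder, Easton, Pine, Ridge, Hollow}: 24 + 59 = 83
  {Alder} + {North, Easton, Pine, Ridge, Hollow}: 36 + 66 = 102
  {North, Alder} + {Easton, Pine, Ridge, Hollow}: 44 + 58 = 102
  {Easton} + {North, Alder, Pine, Ridge, Hollow}: 16 + 67 = 83
  {North, Easton} + {Alder, Pine, Ridge, Hollow}: 24 + 59 = 83
  {Alder, Easton} + {North, Pine, Ridge, Hollow}: 36 + 66 = 102
  … (31 splits in total)
  {Pine} + {North, Alder, Easton, Ridge, Hollow}: 10 + 57 = 67  ← best
Best: vehicle 1 Oak → Pine → Oak = 10; vehicle 2 Oak → North → Easton → Alder → Hollow → Ridge → Oak = 57; combined 67.

Minimum combined distance: 67 m.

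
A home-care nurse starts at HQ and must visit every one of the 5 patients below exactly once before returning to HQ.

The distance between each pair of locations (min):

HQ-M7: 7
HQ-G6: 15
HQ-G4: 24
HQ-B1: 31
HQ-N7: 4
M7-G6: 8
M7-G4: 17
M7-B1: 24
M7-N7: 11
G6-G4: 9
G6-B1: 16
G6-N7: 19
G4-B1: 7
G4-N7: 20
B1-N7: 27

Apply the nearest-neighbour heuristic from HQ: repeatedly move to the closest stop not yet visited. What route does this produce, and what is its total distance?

HQ → [N7:4 / M7:7 / G6:15 / G4:24 / B1:31] → N7 (4)
N7 → [M7:11 / G6:19 / G4:20 / B1:27] → M7 (11)
M7 → [G6:8 / G4:17 / B1:24] → G6 (8)
G6 → [G4:9 / B1:16] → G4 (9)
G4 → [B1:7] → B1 (7)
Return B1→HQ: 31.
Total = 4 + 11 + 8 + 9 + 7 + 31 = 70.

Nearest-neighbour total = 70 min; route HQ → N7 → M7 → G6 → G4 → B1 → HQ.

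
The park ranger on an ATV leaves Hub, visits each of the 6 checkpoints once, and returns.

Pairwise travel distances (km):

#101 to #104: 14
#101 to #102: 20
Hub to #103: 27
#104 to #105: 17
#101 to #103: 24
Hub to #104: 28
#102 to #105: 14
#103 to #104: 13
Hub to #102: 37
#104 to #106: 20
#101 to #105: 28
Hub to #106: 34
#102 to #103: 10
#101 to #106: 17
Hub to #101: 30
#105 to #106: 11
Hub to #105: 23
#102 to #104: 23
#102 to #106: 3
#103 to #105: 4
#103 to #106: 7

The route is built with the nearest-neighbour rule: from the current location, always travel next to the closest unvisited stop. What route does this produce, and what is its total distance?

At Hub the remaining stops are #105 23, #103 27, #104 28, #101 30, #106 34, #102 37; go to #105.
At #105 the remaining stops are #103 4, #106 11, #102 14, #104 17, #101 28; go to #103.
At #103 the remaining stops are #106 7, #102 10, #104 13, #101 24; go to #106.
At #106 the remaining stops are #102 3, #101 17, #104 20; go to #102.
At #102 the remaining stops are #101 20, #104 23; go to #101.
At #101 the remaining stops are #104 14; go to #104.
Return #104→Hub: 28.
Total = 23 + 4 + 7 + 3 + 20 + 14 + 28 = 99.

Nearest-neighbour total = 99 km; route Hub → #105 → #103 → #106 → #102 → #101 → #104 → Hub.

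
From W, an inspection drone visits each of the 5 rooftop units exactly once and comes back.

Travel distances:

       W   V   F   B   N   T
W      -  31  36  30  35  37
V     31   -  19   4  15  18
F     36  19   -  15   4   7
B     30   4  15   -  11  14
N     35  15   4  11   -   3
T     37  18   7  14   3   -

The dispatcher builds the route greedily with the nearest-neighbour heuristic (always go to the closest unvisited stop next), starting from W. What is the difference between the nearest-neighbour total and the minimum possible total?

The nearest-neighbour route is 3 longer than optimal.

From W: B=30, V=31, N=35, F=36, T=37 → choose B (30).
From B: V=4, N=11, T=14, F=15 → choose V (4).
From V: N=15, T=18, F=19 → choose N (15).
From N: T=3, F=4 → choose T (3).
From T: F=7 → choose F (7).
NN route W → B → V → N → T → F → W costs 95.
Optimal: W → V → B → N → T → F → W costs 92 (by enumerating all 60 distinct tours).
Excess = 95 − 92 = 3.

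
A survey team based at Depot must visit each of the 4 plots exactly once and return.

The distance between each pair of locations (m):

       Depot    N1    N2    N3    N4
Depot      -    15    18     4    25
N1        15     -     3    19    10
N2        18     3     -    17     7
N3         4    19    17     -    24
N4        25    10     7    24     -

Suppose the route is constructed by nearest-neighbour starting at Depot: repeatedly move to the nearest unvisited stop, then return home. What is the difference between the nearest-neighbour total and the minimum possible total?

Depot: N3=4, N1=15, N2=18, N4=25 ⇒ N3
N3: N2=17, N1=19, N4=24 ⇒ N2
N2: N1=3, N4=7 ⇒ N1
N1: N4=10 ⇒ N4
NN route Depot → N3 → N2 → N1 → N4 → Depot costs 59.
Optimal: Depot → N1 → N2 → N4 → N3 → Depot costs 53 (by enumerating all 12 distinct tours).
Excess = 59 − 53 = 6.

The nearest-neighbour route is 6 m longer than optimal.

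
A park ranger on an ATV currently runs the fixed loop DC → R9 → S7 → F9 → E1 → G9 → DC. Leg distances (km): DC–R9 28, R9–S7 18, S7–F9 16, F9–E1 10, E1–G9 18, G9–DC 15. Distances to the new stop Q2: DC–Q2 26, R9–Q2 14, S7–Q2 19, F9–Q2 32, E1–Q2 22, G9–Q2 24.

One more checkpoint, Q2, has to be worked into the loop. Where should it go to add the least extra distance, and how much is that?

Adding 12 km by placing Q2 on the DC–R9 leg.

Insertion cost between consecutive stops i–j is d(i,Q2) + d(Q2,j) − d(i,j):
  between DC and R9: 26 + 14 − 28 = 12
  between R9 and S7: 14 + 19 − 18 = 15
  between S7 and F9: 19 + 32 − 16 = 35
  between F9 and E1: 32 + 22 − 10 = 44
  between E1 and G9: 22 + 24 − 18 = 28
  between G9 and DC: 24 + 26 − 15 = 35
Cheapest insertion is between DC and R9, adding 12.
New total = 105 + 12 = 117.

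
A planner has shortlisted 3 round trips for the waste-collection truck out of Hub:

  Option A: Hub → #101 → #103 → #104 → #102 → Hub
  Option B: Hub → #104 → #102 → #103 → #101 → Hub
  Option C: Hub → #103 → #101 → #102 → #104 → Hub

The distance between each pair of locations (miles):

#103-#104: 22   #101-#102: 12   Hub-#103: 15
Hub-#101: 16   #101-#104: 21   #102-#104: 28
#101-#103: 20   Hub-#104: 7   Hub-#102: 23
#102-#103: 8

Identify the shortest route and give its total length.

Option A: 16 + 20 + 22 + 28 + 23 = 109
Option B: 7 + 28 + 8 + 20 + 16 = 79
Option C: 15 + 20 + 12 + 28 + 7 = 82

Shortest is Option B, total 79 miles.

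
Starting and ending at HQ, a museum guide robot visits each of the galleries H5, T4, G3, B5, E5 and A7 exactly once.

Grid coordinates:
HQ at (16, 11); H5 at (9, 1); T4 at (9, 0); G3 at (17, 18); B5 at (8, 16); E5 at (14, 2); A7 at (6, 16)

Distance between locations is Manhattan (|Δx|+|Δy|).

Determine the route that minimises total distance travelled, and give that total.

Minimum total distance: 58.

With 6 stops there are 6!/2 = 360 distinct round trips (a route and its reverse cost the same).
HQ-H5-T4-G3-B5-E5-A7-HQ: 17+1+26+11+20+22+15 = 112
HQ-H5-T4-G3-B5-A7-E5-HQ: 17+1+26+11+2+22+11 = 90
HQ-H5-T4-G3-E5-B5-A7-HQ: 17+1+26+19+20+2+15 = 100
HQ-H5-T4-G3-E5-A7-B5-HQ: 17+1+26+19+22+2+13 = 100
HQ-H5-T4-G3-A7-B5-E5-HQ: 17+1+26+13+2+20+11 = 90
HQ-H5-T4-G3-A7-E5-B5-HQ: 17+1+26+13+22+20+13 = 112
HQ-H5-T4-B5-G3-E5-A7-HQ: 17+1+17+11+19+22+15 = 102
HQ-H5-T4-B5-G3-A7-E5-HQ: 17+1+17+11+13+22+11 = 92
… (352 more)
HQ-G3-B5-A7-H5-T4-E5-HQ: 8+11+2+18+1+7+11 = 58  ← best
The minimum is 58.
One optimal route: HQ → G3 → B5 → A7 → H5 → T4 → E5 → HQ (or its reverse).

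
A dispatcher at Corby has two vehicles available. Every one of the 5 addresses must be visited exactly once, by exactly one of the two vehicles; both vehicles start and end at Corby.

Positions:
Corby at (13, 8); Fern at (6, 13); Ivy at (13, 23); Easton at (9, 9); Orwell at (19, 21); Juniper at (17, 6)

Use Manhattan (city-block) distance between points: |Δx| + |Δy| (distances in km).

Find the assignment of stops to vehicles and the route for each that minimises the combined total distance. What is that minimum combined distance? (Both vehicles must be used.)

Minimum combined distance: 68 km.

There are 2^4 − 1 = 15 ways to divide the 5 stops into two non-empty groups. For each, the best each vehicle can do is its own shortest tour through its group:
  {Fern} + {Ivy, Easton, Orwell, Juniper}: 24 + 54 = 78
  {Ivy} + {Fern, Easton, Orwell, Juniper}: 30 + 56 = 86
  {Fern, Ivy} + {Easton, Orwell, Juniper}: 44 + 50 = 94
  {Easton} + {Fern, Ivy, Orwell, Juniper}: 10 + 60 = 70
  {Fern, Easton} + {Ivy, Orwell, Juniper}: 24 + 46 = 70
  {Ivy, Easton} + {Fern, Orwell, Juniper}: 38 + 56 = 94
  … (15 splits in total)
  {Fern, Ivy, Easton, Orwell} + {Juniper}: 56 + 12 = 68  ← best
Best: vehicle 1 Corby → Ivy → Orwell → Fern → Easton → Corby = 56; vehicle 2 Corby → Juniper → Corby = 12; combined 68.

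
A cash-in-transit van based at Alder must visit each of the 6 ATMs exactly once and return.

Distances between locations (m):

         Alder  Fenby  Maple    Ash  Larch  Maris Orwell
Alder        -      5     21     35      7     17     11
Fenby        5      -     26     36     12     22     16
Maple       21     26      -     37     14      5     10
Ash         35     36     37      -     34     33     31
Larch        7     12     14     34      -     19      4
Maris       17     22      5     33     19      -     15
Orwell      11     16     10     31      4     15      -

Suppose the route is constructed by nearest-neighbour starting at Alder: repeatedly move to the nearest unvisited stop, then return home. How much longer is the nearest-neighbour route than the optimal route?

Excess over optimum: 4 m.

Alder: Fenby=5, Larch=7, Orwell=11, Maris=17, Maple=21, Ash=35 ⇒ Fenby
Fenby: Larch=12, Orwell=16, Maris=22, Maple=26, Ash=36 ⇒ Larch
Larch: Orwell=4, Maple=14, Maris=19, Ash=34 ⇒ Orwell
Orwell: Maple=10, Maris=15, Ash=31 ⇒ Maple
Maple: Maris=5, Ash=37 ⇒ Maris
Maris: Ash=33 ⇒ Ash
NN route Alder → Fenby → Larch → Orwell → Maple → Maris → Ash → Alder costs 104.
Optimal: Alder → Fenby → Ash → Maris → Maple → Orwell → Larch → Alder costs 100 (by enumerating all 360 distinct tours).
Excess = 104 − 100 = 4.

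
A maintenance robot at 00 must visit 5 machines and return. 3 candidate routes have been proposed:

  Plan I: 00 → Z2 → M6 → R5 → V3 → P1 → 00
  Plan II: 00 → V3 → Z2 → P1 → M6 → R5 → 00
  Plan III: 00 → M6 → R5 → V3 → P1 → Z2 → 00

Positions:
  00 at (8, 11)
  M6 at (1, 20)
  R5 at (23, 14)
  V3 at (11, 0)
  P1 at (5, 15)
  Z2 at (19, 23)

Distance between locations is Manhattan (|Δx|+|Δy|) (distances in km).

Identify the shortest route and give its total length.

Plan I: 23 + 21 + 28 + 26 + 21 + 7 = 126
Plan II: 14 + 31 + 22 + 9 + 28 + 18 = 122
Plan III: 16 + 28 + 26 + 21 + 22 + 23 = 136

Shortest is Plan II, total 122 km.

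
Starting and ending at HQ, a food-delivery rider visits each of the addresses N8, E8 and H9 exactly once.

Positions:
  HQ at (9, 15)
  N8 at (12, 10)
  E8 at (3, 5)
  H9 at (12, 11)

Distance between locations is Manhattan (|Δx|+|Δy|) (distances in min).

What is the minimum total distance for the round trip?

38 min — the shortest possible round trip.

HQ - N8 - E8 - H9 - HQ: 8+14+15+7 = 44
HQ - N8 - H9 - E8 - HQ: 8+1+15+16 = 40
HQ - E8 - N8 - H9 - HQ: 16+14+1+7 = 38
The minimum is 38.
One optimal route: HQ → E8 → N8 → H9 → HQ (or its reverse).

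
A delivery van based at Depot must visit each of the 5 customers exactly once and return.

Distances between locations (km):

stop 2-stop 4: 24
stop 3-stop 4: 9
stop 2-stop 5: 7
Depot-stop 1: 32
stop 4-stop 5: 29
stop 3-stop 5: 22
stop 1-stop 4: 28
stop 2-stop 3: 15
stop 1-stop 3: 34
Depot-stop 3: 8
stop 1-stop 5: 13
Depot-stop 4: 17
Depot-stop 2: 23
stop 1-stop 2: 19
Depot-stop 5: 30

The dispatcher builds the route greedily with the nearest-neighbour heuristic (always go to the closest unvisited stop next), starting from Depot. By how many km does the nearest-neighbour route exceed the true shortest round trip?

The nearest-neighbour route is 5 km longer than optimal.

Depot: stop 3=8, stop 4=17, stop 2=23, stop 5=30, stop 1=32 ⇒ stop 3
stop 3: stop 4=9, stop 2=15, stop 5=22, stop 1=34 ⇒ stop 4
stop 4: stop 2=24, stop 1=28, stop 5=29 ⇒ stop 2
stop 2: stop 5=7, stop 1=19 ⇒ stop 5
stop 5: stop 1=13 ⇒ stop 1
NN route Depot → stop 3 → stop 4 → stop 2 → stop 5 → stop 1 → Depot costs 93.
Optimal: Depot → stop 2 → stop 5 → stop 1 → stop 4 → stop 3 → Depot costs 88 (by enumerating all 60 distinct tours).
Excess = 93 − 88 = 5.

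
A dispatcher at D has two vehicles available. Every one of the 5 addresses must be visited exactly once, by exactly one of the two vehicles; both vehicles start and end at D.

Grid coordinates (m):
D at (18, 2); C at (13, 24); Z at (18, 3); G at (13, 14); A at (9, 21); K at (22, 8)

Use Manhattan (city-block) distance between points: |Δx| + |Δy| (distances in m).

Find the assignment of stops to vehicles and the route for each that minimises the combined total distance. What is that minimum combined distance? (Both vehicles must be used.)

There are 2^4 − 1 = 15 ways to divide the 5 stops into two non-empty groups. For each, the best each vehicle can do is its own shortest tour through its group:
  {C} + {Z, G, A, K}: 54 + 64 = 118
  {Z} + {C, G, A, K}: 2 + 70 = 72
  {C, Z} + {G, A, K}: 54 + 64 = 118
  {G} + {C, Z, A, K}: 34 + 70 = 104
  {C, G} + {Z, A, K}: 54 + 64 = 118
  {Z, G} + {C, A, K}: 34 + 70 = 104
  … (15 splits in total)
Best: vehicle 1 D → Z → D = 2; vehicle 2 D → C → A → G → K → D = 70; combined 72.

72 m — the smallest possible combined total.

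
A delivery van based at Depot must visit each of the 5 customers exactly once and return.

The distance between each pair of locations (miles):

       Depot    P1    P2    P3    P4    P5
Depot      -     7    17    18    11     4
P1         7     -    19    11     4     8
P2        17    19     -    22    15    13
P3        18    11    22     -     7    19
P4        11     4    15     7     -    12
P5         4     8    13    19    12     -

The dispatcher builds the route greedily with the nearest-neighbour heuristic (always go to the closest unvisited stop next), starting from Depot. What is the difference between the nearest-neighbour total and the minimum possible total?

Depot: P5=4, P1=7, P4=11, P2=17, P3=18 ⇒ P5
P5: P1=8, P4=12, P2=13, P3=19 ⇒ P1
P1: P4=4, P3=11, P2=19 ⇒ P4
P4: P3=7, P2=15 ⇒ P3
P3: P2=22 ⇒ P2
NN route Depot → P5 → P1 → P4 → P3 → P2 → Depot costs 62.
Optimal: Depot → P1 → P3 → P4 → P2 → P5 → Depot costs 57 (by enumerating all 60 distinct tours).
Excess = 62 − 57 = 5.

5 miles longer than the optimal tour.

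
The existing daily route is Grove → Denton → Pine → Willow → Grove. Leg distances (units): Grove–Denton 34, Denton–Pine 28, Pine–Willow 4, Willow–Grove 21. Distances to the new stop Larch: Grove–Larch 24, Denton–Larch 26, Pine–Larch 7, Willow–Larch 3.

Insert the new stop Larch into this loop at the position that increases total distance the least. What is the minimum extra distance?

+5 — insert Larch between Denton and Pine.

Insertion cost between consecutive stops i–j is d(i,Larch) + d(Larch,j) − d(i,j):
  between Grove and Denton: 24 + 26 − 34 = 16
  between Denton and Pine: 26 + 7 − 28 = 5
  between Pine and Willow: 7 + 3 − 4 = 6
  between Willow and Grove: 3 + 24 − 21 = 6
Cheapest insertion is between Denton and Pine, adding 5.
New total = 87 + 5 = 92.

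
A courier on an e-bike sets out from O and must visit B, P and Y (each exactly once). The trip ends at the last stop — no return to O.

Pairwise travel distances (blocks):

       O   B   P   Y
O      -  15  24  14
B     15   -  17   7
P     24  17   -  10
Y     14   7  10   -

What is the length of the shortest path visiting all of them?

Minimum one-way distance = 32 blocks.

There are 3! = 6 possible orderings.
O → B → P → Y: 15+17+10 = 42
O → B → Y → P: 15+7+10 = 32
O → P → B → Y: 24+17+7 = 48
O → P → Y → B: 24+10+7 = 41
O → Y → B → P: 14+7+17 = 38
O → Y → P → B: 14+10+17 = 41
The minimum is 32.
One shortest path: O → B → Y → P.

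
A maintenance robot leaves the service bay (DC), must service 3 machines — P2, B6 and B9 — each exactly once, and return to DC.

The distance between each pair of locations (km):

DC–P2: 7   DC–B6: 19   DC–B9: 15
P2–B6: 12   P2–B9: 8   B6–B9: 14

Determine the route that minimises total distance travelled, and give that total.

Shortest round trip = 48 km.

DC-P2-B6-B9-DC: 7+12+14+15 = 48
DC-P2-B9-B6-DC: 7+8+14+19 = 48
DC-B6-P2-B9-DC: 19+12+8+15 = 54
The minimum is 48.
One optimal route: DC → P2 → B6 → B9 → DC (or its reverse).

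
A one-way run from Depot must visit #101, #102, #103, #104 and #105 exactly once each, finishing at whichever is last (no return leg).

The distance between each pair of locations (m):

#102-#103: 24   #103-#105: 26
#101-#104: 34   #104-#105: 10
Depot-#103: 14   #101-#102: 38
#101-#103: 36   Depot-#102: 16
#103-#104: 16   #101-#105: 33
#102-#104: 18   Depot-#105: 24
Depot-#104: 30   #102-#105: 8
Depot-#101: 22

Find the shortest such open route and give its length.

Minimum one-way distance = 86 m.

There are 5! = 120 possible orderings.
Depot - #101 - #102 - #103 - #104 - #105: 22+38+24+16+10 = 110
Depot - #101 - #102 - #103 - #105 - #104: 22+38+24+26+10 = 120
Depot - #101 - #102 - #104 - #103 - #105: 22+38+18+16+26 = 120
Depot - #101 - #102 - #104 - #105 - #103: 22+38+18+10+26 = 114
Depot - #101 - #102 - #105 - #103 - #104: 22+38+8+26+16 = 110
Depot - #101 - #102 - #105 - #104 - #103: 22+38+8+10+16 = 94
Depot - #101 - #103 - #102 - #104 - #105: 22+36+24+18+10 = 110
Depot - #101 - #103 - #102 - #105 - #104: 22+36+24+8+10 = 100
Depot - #101 - #103 - #104 - #102 - #105: 22+36+16+18+8 = 100
Depot - #101 - #103 - #104 - #105 - #102: 22+36+16+10+8 = 92
Depot - #101 - #103 - #105 - #102 - #104: 22+36+26+8+18 = 110
Depot - #101 - #103 - #105 - #104 - #102: 22+36+26+10+18 = 112
Depot - #101 - #104 - #102 - #103 - #105: 22+34+18+24+26 = 124
Depot - #101 - #104 - #102 - #105 - #103: 22+34+18+8+26 = 108
… (106 more)
Depot - #102 - #105 - #104 - #103 - #101: 16+8+10+16+36 = 86  ← best
The minimum is 86.
One shortest path: Depot → #102 → #105 → #104 → #103 → #101.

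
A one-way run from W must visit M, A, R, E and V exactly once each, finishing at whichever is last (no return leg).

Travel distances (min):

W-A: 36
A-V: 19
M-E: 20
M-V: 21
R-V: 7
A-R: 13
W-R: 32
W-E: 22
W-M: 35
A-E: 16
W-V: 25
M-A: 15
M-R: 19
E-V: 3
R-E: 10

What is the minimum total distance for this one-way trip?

There are 5! = 120 possible orderings.
W → M → A → R → E → V: 35+15+13+10+3 = 76
W → M → A → R → V → E: 35+15+13+7+3 = 73
W → M → A → E → R → V: 35+15+16+10+7 = 83
W → M → A → E → V → R: 35+15+16+3+7 = 76
W → M → A → V → R → E: 35+15+19+7+10 = 86
W → M → A → V → E → R: 35+15+19+3+10 = 82
W → M → R → A → E → V: 35+19+13+16+3 = 86
W → M → R → A → V → E: 35+19+13+19+3 = 89
W → M → R → E → A → V: 35+19+10+16+19 = 99
W → M → R → E → V → A: 35+19+10+3+19 = 86
W → M → R → V → A → E: 35+19+7+19+16 = 96
W → M → R → V → E → A: 35+19+7+3+16 = 80
W → M → E → A → R → V: 35+20+16+13+7 = 91
W → M → E → A → V → R: 35+20+16+19+7 = 97
… (106 more)
W → E → V → R → A → M: 22+3+7+13+15 = 60  ← best
The minimum is 60.
One shortest path: W → E → V → R → A → M.

Minimum one-way distance = 60 min.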